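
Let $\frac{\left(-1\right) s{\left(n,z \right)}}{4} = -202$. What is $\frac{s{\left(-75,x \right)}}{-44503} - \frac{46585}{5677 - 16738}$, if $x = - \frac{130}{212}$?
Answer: $\frac{2064234967}{492247683} \approx 4.1935$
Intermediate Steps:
$x = - \frac{65}{106}$ ($x = \left(-130\right) \frac{1}{212} = - \frac{65}{106} \approx -0.61321$)
$s{\left(n,z \right)} = 808$ ($s{\left(n,z \right)} = \left(-4\right) \left(-202\right) = 808$)
$\frac{s{\left(-75,x \right)}}{-44503} - \frac{46585}{5677 - 16738} = \frac{808}{-44503} - \frac{46585}{5677 - 16738} = 808 \left(- \frac{1}{44503}\right) - \frac{46585}{-11061} = - \frac{808}{44503} - - \frac{46585}{11061} = - \frac{808}{44503} + \frac{46585}{11061} = \frac{2064234967}{492247683}$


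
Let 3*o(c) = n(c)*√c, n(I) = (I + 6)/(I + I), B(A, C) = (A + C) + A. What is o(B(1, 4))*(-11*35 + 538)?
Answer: 51*√6 ≈ 124.92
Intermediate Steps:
B(A, C) = C + 2*A
n(I) = (6 + I)/(2*I) (n(I) = (6 + I)/((2*I)) = (6 + I)*(1/(2*I)) = (6 + I)/(2*I))
o(c) = (6 + c)/(6*√c) (o(c) = (((6 + c)/(2*c))*√c)/3 = ((6 + c)/(2*√c))/3 = (6 + c)/(6*√c))
o(B(1, 4))*(-11*35 + 538) = ((6 + (4 + 2*1))/(6*√(4 + 2*1)))*(-11*35 + 538) = ((6 + (4 + 2))/(6*√(4 + 2)))*(-385 + 538) = ((6 + 6)/(6*√6))*153 = ((⅙)*(√6/6)*12)*153 = (√6/3)*153 = 51*√6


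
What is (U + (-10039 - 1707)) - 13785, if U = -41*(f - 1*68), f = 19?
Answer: -23522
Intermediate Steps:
U = 2009 (U = -41*(19 - 1*68) = -41*(19 - 68) = -41*(-49) = 2009)
(U + (-10039 - 1707)) - 13785 = (2009 + (-10039 - 1707)) - 13785 = (2009 - 11746) - 13785 = -9737 - 13785 = -23522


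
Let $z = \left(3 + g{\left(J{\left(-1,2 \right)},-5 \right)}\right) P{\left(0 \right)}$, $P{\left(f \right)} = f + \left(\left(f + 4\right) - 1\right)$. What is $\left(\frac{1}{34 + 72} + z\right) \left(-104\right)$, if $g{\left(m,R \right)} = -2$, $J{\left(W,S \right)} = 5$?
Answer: $- \frac{16588}{53} \approx -312.98$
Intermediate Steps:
$P{\left(f \right)} = 3 + 2 f$ ($P{\left(f \right)} = f + \left(\left(4 + f\right) - 1\right) = f + \left(3 + f\right) = 3 + 2 f$)
$z = 3$ ($z = \left(3 - 2\right) \left(3 + 2 \cdot 0\right) = 1 \left(3 + 0\right) = 1 \cdot 3 = 3$)
$\left(\frac{1}{34 + 72} + z\right) \left(-104\right) = \left(\frac{1}{34 + 72} + 3\right) \left(-104\right) = \left(\frac{1}{106} + 3\right) \left(-104\right) = \frac{319}{106} \left(-104\right) = - \frac{16588}{53}$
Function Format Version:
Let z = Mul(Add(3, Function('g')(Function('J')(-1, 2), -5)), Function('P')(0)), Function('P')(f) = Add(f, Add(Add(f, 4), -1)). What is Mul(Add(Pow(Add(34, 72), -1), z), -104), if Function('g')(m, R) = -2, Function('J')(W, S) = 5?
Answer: Rational(-16588, 53) ≈ -312.98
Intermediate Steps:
Function('P')(f) = Add(3, Mul(2, f)) (Function('P')(f) = Add(f, Add(Add(4, f), -1)) = Add(f, Add(3, f)) = Add(3, Mul(2, f)))
z = 3 (z = Mul(Add(3, -2), Add(3, Mul(2, 0))) = Mul(1, Add(3, 0)) = Mul(1, 3) = 3)
Mul(Add(Pow(Add(34, 72), -1), z), -104) = Mul(Add(Pow(Add(34, 72), -1), 3), -104) = Mul(Add(Pow(106, -1), 3), -104) = Mul(Add(Rational(1, 106), 3), -104) = Mul(Rational(319, 106), -104) = Rational(-16588, 53)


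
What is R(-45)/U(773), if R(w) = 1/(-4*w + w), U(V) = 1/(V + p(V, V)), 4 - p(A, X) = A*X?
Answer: -596752/135 ≈ -4420.4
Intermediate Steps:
p(A, X) = 4 - A*X
U(V) = 1/(4 + V - V²) (U(V) = 1/(V + (4 - V*V)) = 1/(V + (4 - V²)) = 1/(4 + V - V²))
R(w) = -1/(3*w) (R(w) = 1/(-3*w) = -1/(3*w))
R(-45)/U(773) = (-⅓/(-45))/(1/(4 + 773 - 1*773²)) = (-⅓*(-1/45))/(1/(4 + 773 - 1*597529)) = 1/(135*(1/(4 + 773 - 597529))) = 1/(135*(1/(-596752))) = 1/(135*(-1/596752)) = (1/135)*(-596752) = -596752/135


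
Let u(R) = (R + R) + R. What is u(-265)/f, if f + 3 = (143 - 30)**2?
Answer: -795/12766 ≈ -0.062275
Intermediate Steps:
u(R) = 3*R (u(R) = 2*R + R = 3*R)
f = 12766 (f = -3 + (143 - 30)**2 = -3 + 113**2 = -3 + 12769 = 12766)
u(-265)/f = (3*(-265))/12766 = -795*1/12766 = -795/12766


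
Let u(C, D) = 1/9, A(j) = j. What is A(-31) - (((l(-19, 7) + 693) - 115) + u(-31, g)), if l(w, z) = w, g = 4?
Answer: -5311/9 ≈ -590.11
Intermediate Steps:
u(C, D) = ⅑
A(-31) - (((l(-19, 7) + 693) - 115) + u(-31, g)) = -31 - (((-19 + 693) - 115) + ⅑) = -31 - ((674 - 115) + ⅑) = -31 - (559 + ⅑) = -31 - 1*5032/9 = -31 - 5032/9 = -5311/9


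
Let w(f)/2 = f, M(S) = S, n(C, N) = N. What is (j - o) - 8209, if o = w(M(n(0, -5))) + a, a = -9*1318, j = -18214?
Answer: -14551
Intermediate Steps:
a = -11862
w(f) = 2*f
o = -11872 (o = 2*(-5) - 11862 = -10 - 11862 = -11872)
(j - o) - 8209 = (-18214 - 1*(-11872)) - 8209 = (-18214 + 11872) - 8209 = -6342 - 8209 = -14551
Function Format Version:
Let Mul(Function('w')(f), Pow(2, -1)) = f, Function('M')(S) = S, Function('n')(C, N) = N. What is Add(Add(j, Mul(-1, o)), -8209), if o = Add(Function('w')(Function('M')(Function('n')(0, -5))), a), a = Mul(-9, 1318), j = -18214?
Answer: -14551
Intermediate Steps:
a = -11862
Function('w')(f) = Mul(2, f)
o = -11872 (o = Add(Mul(2, -5), -11862) = Add(-10, -11862) = -11872)
Add(Add(j, Mul(-1, o)), -8209) = Add(Add(-18214, Mul(-1, -11872)), -8209) = Add(Add(-18214, 11872), -8209) = Add(-6342, -8209) = -14551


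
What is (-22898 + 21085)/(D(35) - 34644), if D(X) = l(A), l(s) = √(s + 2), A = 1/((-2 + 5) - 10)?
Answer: 439667004/8401447139 + 1813*√91/8401447139 ≈ 0.052334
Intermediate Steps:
A = -⅐ (A = 1/(3 - 10) = 1/(-7) = -⅐ ≈ -0.14286)
l(s) = √(2 + s)
D(X) = √91/7 (D(X) = √(2 - ⅐) = √(13/7) = √91/7)
(-22898 + 21085)/(D(35) - 34644) = (-22898 + 21085)/(√91/7 - 34644) = -1813/(-34644 + √91/7)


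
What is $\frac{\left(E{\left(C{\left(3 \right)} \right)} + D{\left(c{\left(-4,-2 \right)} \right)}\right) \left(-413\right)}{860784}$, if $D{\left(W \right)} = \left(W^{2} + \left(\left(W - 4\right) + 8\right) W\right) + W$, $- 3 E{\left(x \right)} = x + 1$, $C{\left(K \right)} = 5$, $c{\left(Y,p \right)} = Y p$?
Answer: $- \frac{34279}{430392} \approx -0.079646$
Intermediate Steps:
$E{\left(x \right)} = - \frac{1}{3} - \frac{x}{3}$ ($E{\left(x \right)} = - \frac{x + 1}{3} = - \frac{1 + x}{3} = - \frac{1}{3} - \frac{x}{3}$)
$D{\left(W \right)} = W + W^{2} + W \left(4 + W\right)$ ($D{\left(W \right)} = \left(W^{2} + \left(\left(-4 + W\right) + 8\right) W\right) + W = \left(W^{2} + \left(4 + W\right) W\right) + W = \left(W^{2} + W \left(4 + W\right)\right) + W = W + W^{2} + W \left(4 + W\right)$)
$\frac{\left(E{\left(C{\left(3 \right)} \right)} + D{\left(c{\left(-4,-2 \right)} \right)}\right) \left(-413\right)}{860784} = \frac{\left(\left(- \frac{1}{3} - \frac{5}{3}\right) + \left(-4\right) \left(-2\right) \left(5 + 2 \left(\left(-4\right) \left(-2\right)\right)\right)\right) \left(-413\right)}{860784} = \left(\left(- \frac{1}{3} - \frac{5}{3}\right) + 8 \left(5 + 2 \cdot 8\right)\right) \left(-413\right) \frac{1}{860784} = \left(-2 + 8 \left(5 + 16\right)\right) \left(-413\right) \frac{1}{860784} = \left(-2 + 8 \cdot 21\right) \left(-413\right) \frac{1}{860784} = \left(-2 + 168\right) \left(-413\right) \frac{1}{860784} = 166 \left(-413\right) \frac{1}{860784} = \left(-68558\right) \frac{1}{860784} = - \frac{34279}{430392}$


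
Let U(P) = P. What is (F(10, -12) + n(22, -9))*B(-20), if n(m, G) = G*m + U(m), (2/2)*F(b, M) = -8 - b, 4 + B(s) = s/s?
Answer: 582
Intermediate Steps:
B(s) = -3 (B(s) = -4 + s/s = -4 + 1 = -3)
F(b, M) = -8 - b
n(m, G) = m + G*m (n(m, G) = G*m + m = m + G*m)
(F(10, -12) + n(22, -9))*B(-20) = ((-8 - 1*10) + 22*(1 - 9))*(-3) = ((-8 - 10) + 22*(-8))*(-3) = (-18 - 176)*(-3) = -194*(-3) = 582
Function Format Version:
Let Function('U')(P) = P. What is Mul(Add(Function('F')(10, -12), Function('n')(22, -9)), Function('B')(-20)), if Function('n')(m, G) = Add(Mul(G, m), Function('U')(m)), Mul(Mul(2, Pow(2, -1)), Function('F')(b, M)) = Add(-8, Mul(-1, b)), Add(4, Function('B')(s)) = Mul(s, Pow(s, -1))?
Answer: 582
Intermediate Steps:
Function('B')(s) = -3 (Function('B')(s) = Add(-4, Mul(s, Pow(s, -1))) = Add(-4, 1) = -3)
Function('F')(b, M) = Add(-8, Mul(-1, b))
Function('n')(m, G) = Add(m, Mul(G, m)) (Function('n')(m, G) = Add(Mul(G, m), m) = Add(m, Mul(G, m)))
Mul(Add(Function('F')(10, -12), Function('n')(22, -9)), Function('B')(-20)) = Mul(Add(Add(-8, Mul(-1, 10)), Mul(22, Add(1, -9))), -3) = Mul(Add(Add(-8, -10), Mul(22, -8)), -3) = Mul(Add(-18, -176), -3) = Mul(-194, -3) = 582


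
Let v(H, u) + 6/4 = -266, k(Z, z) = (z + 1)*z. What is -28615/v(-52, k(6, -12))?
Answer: 11446/107 ≈ 106.97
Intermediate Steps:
k(Z, z) = z*(1 + z) (k(Z, z) = (1 + z)*z = z*(1 + z))
v(H, u) = -535/2 (v(H, u) = -3/2 - 266 = -535/2)
-28615/v(-52, k(6, -12)) = -28615/(-535/2) = -28615*(-2/535) = 11446/107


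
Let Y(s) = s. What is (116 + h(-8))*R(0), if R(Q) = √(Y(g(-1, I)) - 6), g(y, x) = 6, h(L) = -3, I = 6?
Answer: 0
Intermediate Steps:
R(Q) = 0 (R(Q) = √(6 - 6) = √0 = 0)
(116 + h(-8))*R(0) = (116 - 3)*0 = 113*0 = 0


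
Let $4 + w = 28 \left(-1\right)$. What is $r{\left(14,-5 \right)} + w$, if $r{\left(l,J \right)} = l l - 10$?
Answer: $154$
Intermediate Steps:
$r{\left(l,J \right)} = -10 + l^{2}$ ($r{\left(l,J \right)} = l^{2} - 10 = -10 + l^{2}$)
$w = -32$ ($w = -4 + 28 \left(-1\right) = -4 - 28 = -32$)
$r{\left(14,-5 \right)} + w = \left(-10 + 14^{2}\right) - 32 = \left(-10 + 196\right) - 32 = 186 - 32 = 154$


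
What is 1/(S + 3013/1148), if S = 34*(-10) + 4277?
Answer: 1148/4522689 ≈ 0.00025383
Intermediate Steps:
S = 3937 (S = -340 + 4277 = 3937)
1/(S + 3013/1148) = 1/(3937 + 3013/1148) = 1/(4522689/1148) = 1148/4522689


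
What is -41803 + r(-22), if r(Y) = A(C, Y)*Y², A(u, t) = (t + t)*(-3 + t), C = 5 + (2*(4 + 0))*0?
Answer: 490597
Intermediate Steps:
C = 5 (C = 5 + (2*4)*0 = 5 + 8*0 = 5 + 0 = 5)
A(u, t) = 2*t*(-3 + t) (A(u, t) = (2*t)*(-3 + t) = 2*t*(-3 + t))
r(Y) = 2*Y³*(-3 + Y) (r(Y) = (2*Y*(-3 + Y))*Y² = 2*Y³*(-3 + Y))
-41803 + r(-22) = -41803 + 2*(-22)³*(-3 - 22) = -41803 + 2*(-10648)*(-25) = -41803 + 532400 = 490597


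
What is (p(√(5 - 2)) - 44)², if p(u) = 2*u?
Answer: 1948 - 176*√3 ≈ 1643.2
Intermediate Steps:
(p(√(5 - 2)) - 44)² = (2*√(5 - 2) - 44)² = (2*√3 - 44)² = (-44 + 2*√3)²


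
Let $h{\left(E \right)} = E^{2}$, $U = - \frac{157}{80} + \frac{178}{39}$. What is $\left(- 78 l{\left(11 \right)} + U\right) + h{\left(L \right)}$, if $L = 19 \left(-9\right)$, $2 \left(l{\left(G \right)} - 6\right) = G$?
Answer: $\frac{88441397}{3120} \approx 28347.0$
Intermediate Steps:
$l{\left(G \right)} = 6 + \frac{G}{2}$
$U = \frac{8117}{3120}$ ($U = \left(-157\right) \frac{1}{80} + 178 \cdot \frac{1}{39} = - \frac{157}{80} + \frac{178}{39} = \frac{8117}{3120} \approx 2.6016$)
$L = -171$
$\left(- 78 l{\left(11 \right)} + U\right) + h{\left(L \right)} = \left(- 78 \left(6 + \frac{1}{2} \cdot 11\right) + \frac{8117}{3120}\right) + \left(-171\right)^{2} = \left(- 78 \left(6 + \frac{11}{2}\right) + \frac{8117}{3120}\right) + 29241 = \left(\left(-78\right) \frac{23}{2} + \frac{8117}{3120}\right) + 29241 = \left(-897 + \frac{8117}{3120}\right) + 29241 = - \frac{2790523}{3120} + 29241 = \frac{88441397}{3120}$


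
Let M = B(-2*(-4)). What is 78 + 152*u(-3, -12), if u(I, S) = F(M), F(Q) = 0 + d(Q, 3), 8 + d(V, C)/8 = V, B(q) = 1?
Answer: -8434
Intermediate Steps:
d(V, C) = -64 + 8*V
M = 1
F(Q) = -64 + 8*Q (F(Q) = 0 + (-64 + 8*Q) = -64 + 8*Q)
u(I, S) = -56 (u(I, S) = -64 + 8*1 = -64 + 8 = -56)
78 + 152*u(-3, -12) = 78 + 152*(-56) = 78 - 8512 = -8434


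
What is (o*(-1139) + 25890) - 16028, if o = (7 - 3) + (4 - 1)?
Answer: 1889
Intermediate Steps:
o = 7 (o = 4 + 3 = 7)
(o*(-1139) + 25890) - 16028 = (7*(-1139) + 25890) - 16028 = (-7973 + 25890) - 16028 = 17917 - 16028 = 1889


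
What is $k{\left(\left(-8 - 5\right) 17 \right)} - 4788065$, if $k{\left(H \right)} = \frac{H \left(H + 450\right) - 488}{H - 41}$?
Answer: $- \frac{1254421933}{262} \approx -4.7879 \cdot 10^{6}$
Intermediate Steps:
$k{\left(H \right)} = \frac{-488 + H \left(450 + H\right)}{-41 + H}$ ($k{\left(H \right)} = \frac{H \left(450 + H\right) - 488}{-41 + H} = \frac{-488 + H \left(450 + H\right)}{-41 + H}$)
$k{\left(\left(-8 - 5\right) 17 \right)} - 4788065 = \frac{-488 + \left(\left(-8 - 5\right) 17\right)^{2} + 450 \left(-8 - 5\right) 17}{-41 + \left(-8 - 5\right) 17} - 4788065 = \frac{-488 + \left(\left(-13\right) 17\right)^{2} + 450 \left(\left(-13\right) 17\right)}{-41 - 221} - 4788065 = \frac{-488 + \left(-221\right)^{2} + 450 \left(-221\right)}{-41 - 221} - 4788065 = \frac{-488 + 48841 - 99450}{-262} - 4788065 = \left(- \frac{1}{262}\right) \left(-51097\right) - 4788065 = \frac{51097}{262} - 4788065 = - \frac{1254421933}{262}$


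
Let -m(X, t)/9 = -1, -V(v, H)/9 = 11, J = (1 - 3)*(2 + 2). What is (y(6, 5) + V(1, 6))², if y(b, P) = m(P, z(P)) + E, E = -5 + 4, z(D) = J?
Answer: 8281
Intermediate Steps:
J = -8 (J = -2*4 = -8)
z(D) = -8
V(v, H) = -99 (V(v, H) = -9*11 = -99)
m(X, t) = 9 (m(X, t) = -9*(-1) = 9)
E = -1
y(b, P) = 8 (y(b, P) = 9 - 1 = 8)
(y(6, 5) + V(1, 6))² = (8 - 99)² = (-91)² = 8281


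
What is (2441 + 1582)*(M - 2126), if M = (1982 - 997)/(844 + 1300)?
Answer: -18333450657/2144 ≈ -8.5511e+6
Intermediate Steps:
M = 985/2144 ≈ 0.45942
(2441 + 1582)*(M - 2126) = (2441 + 1582)*(985/2144 - 2126) = 4023*(-4557159/2144) = -18333450657/2144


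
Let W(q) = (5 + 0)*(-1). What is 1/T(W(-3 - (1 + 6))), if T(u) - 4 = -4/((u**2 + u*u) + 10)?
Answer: 15/59 ≈ 0.25424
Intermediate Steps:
W(q) = -5 (W(q) = 5*(-1) = -5)
T(u) = 4 - 4/(10 + 2*u**2) (T(u) = 4 - 4/((u**2 + u*u) + 10) = 4 - 4/((u**2 + u**2) + 10) = 4 - 4/(2*u**2 + 10) = 4 - 4/(10 + 2*u**2))
1/T(W(-3 - (1 + 6))) = 1/(2*(9 + 2*(-5)**2)/(5 + (-5)**2)) = 1/(2*(9 + 2*25)/(5 + 25)) = 1/(2*(9 + 50)/30) = 1/(2*(1/30)*59) = 1/(59/15) = 15/59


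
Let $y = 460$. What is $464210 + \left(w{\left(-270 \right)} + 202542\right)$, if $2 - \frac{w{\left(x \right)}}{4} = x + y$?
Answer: $666000$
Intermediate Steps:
$w{\left(x \right)} = -1832 - 4 x$ ($w{\left(x \right)} = 8 - 4 \left(x + 460\right) = 8 - 4 \left(460 + x\right) = 8 - \left(1840 + 4 x\right) = -1832 - 4 x$)
$464210 + \left(w{\left(-270 \right)} + 202542\right) = 464210 + \left(\left(-1832 - -1080\right) + 202542\right) = 464210 + \left(\left(-1832 + 1080\right) + 202542\right) = 464210 + \left(-752 + 202542\right) = 464210 + 201790 = 666000$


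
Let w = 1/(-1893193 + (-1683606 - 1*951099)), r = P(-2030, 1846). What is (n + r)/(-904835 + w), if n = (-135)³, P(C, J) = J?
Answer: 11131968542042/4097000586831 ≈ 2.7171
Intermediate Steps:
r = 1846
n = -2460375
w = -1/4527898 (w = 1/(-1893193 + (-1683606 - 951099)) = 1/(-1893193 - 2634705) = 1/(-4527898) = -1/4527898 ≈ -2.2085e-7)
(n + r)/(-904835 + w) = (-2460375 + 1846)/(-904835 - 1/4527898) = -2458529/(-4097000586831/4527898) = -2458529*(-4527898/4097000586831) = 11131968542042/4097000586831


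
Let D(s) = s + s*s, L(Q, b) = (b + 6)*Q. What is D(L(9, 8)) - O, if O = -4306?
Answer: 20308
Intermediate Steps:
L(Q, b) = Q*(6 + b) (L(Q, b) = (6 + b)*Q = Q*(6 + b))
D(s) = s + s²
D(L(9, 8)) - O = (9*(6 + 8))*(1 + 9*(6 + 8)) - 1*(-4306) = (9*14)*(1 + 9*14) + 4306 = 126*(1 + 126) + 4306 = 126*127 + 4306 = 16002 + 4306 = 20308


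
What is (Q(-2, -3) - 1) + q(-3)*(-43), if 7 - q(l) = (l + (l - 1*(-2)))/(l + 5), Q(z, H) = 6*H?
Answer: -406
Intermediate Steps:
q(l) = 7 - (2 + 2*l)/(5 + l) (q(l) = 7 - (l + (l - 1*(-2)))/(l + 5) = 7 - (l + (l + 2))/(5 + l) = 7 - (l + (2 + l))/(5 + l) = 7 - (2 + 2*l)/(5 + l))
(Q(-2, -3) - 1) + q(-3)*(-43) = (6*(-3) - 1) + ((33 + 5*(-3))/(5 - 3))*(-43) = (-18 - 1) + ((33 - 15)/2)*(-43) = -19 + ((½)*18)*(-43) = -19 + 9*(-43) = -19 - 387 = -406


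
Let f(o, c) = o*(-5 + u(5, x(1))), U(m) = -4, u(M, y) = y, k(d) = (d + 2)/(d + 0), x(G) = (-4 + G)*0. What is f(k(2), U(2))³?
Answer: -1000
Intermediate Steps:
x(G) = 0
k(d) = (2 + d)/d
f(o, c) = -5*o (f(o, c) = o*(-5 + 0) = o*(-5) = -5*o)
f(k(2), U(2))³ = (-5*(2 + 2)/2)³ = (-5*4/2)³ = (-5*2)³ = (-10)³ = -1000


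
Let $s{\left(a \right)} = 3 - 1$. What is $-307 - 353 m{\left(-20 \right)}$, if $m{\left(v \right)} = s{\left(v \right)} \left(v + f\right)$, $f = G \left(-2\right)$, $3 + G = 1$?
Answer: $10989$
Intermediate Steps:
$G = -2$ ($G = -3 + 1 = -2$)
$f = 4$ ($f = \left(-2\right) \left(-2\right) = 4$)
$s{\left(a \right)} = 2$
$m{\left(v \right)} = 8 + 2 v$ ($m{\left(v \right)} = 2 \left(v + 4\right) = 2 \left(4 + v\right) = 8 + 2 v$)
$-307 - 353 m{\left(-20 \right)} = -307 - 353 \left(8 + 2 \left(-20\right)\right) = -307 - 353 \left(8 - 40\right) = -307 - -11296 = -307 + 11296 = 10989$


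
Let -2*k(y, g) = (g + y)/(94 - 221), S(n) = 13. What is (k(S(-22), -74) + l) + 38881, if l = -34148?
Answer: 1202121/254 ≈ 4732.8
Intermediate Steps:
k(y, g) = g/254 + y/254 (k(y, g) = -(g + y)/(2*(94 - 221)) = -(g + y)/(2*(-127)) = -(g + y)*(-1)/(2*127) = -(-g/127 - y/127)/2 = g/254 + y/254)
(k(S(-22), -74) + l) + 38881 = (((1/254)*(-74) + (1/254)*13) - 34148) + 38881 = ((-37/127 + 13/254) - 34148) + 38881 = (-61/254 - 34148) + 38881 = -8673653/254 + 38881 = 1202121/254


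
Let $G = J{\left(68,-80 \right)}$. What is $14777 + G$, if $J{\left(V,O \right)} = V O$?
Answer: $9337$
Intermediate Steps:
$J{\left(V,O \right)} = O V$
$G = -5440$ ($G = \left(-80\right) 68 = -5440$)
$14777 + G = 14777 - 5440 = 9337$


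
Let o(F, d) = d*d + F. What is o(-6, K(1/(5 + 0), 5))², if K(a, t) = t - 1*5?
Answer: 36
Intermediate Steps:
K(a, t) = -5 + t (K(a, t) = t - 5 = -5 + t)
o(F, d) = F + d² (o(F, d) = d² + F = F + d²)
o(-6, K(1/(5 + 0), 5))² = (-6 + (-5 + 5)²)² = (-6 + 0²)² = (-6 + 0)² = (-6)² = 36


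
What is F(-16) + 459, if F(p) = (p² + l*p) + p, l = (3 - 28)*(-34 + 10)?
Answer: -8901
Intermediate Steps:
l = 600 (l = -25*(-24) = 600)
F(p) = p² + 601*p (F(p) = (p² + 600*p) + p = p² + 601*p)
F(-16) + 459 = -16*(601 - 16) + 459 = -16*585 + 459 = -9360 + 459 = -8901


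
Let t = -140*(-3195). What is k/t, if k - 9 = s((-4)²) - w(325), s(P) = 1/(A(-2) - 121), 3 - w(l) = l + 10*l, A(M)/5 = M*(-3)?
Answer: 32587/4070430 ≈ 0.0080058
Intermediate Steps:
A(M) = -15*M (A(M) = 5*(M*(-3)) = 5*(-3*M) = -15*M)
w(l) = 3 - 11*l (w(l) = 3 - (l + 10*l) = 3 - 11*l)
t = 447300
s(P) = -1/91 (s(P) = 1/(-15*(-2) - 121) = 1/(30 - 121) = 1/(-91) = -1/91)
k = 325870/91 (k = 9 + (-1/91 - (3 - 11*325)) = 9 + (-1/91 - (3 - 3575)) = 9 + (-1/91 - 1*(-3572)) = 9 + (-1/91 + 3572) = 9 + 325051/91 = 325870/91 ≈ 3581.0)
k/t = (325870/91)/447300 = (325870/91)*(1/447300) = 32587/4070430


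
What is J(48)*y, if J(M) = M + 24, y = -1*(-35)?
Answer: 2520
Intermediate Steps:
y = 35
J(M) = 24 + M
J(48)*y = (24 + 48)*35 = 72*35 = 2520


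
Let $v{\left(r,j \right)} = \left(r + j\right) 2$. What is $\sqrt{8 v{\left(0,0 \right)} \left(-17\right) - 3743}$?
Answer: $i \sqrt{3743} \approx 61.18 i$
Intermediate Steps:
$v{\left(r,j \right)} = 2 j + 2 r$ ($v{\left(r,j \right)} = \left(j + r\right) 2 = 2 j + 2 r$)
$\sqrt{8 v{\left(0,0 \right)} \left(-17\right) - 3743} = \sqrt{8 \left(2 \cdot 0 + 2 \cdot 0\right) \left(-17\right) - 3743} = \sqrt{8 \left(0 + 0\right) \left(-17\right) - 3743} = \sqrt{8 \cdot 0 \left(-17\right) - 3743} = \sqrt{0 \left(-17\right) - 3743} = \sqrt{0 - 3743} = \sqrt{-3743} = i \sqrt{3743}$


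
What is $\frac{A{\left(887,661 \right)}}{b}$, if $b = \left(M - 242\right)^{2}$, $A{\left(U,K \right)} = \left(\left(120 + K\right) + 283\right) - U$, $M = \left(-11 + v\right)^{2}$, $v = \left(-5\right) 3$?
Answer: $\frac{177}{188356} \approx 0.00093971$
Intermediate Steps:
$v = -15$
$M = 676$ ($M = \left(-11 - 15\right)^{2} = \left(-26\right)^{2} = 676$)
$A{\left(U,K \right)} = 403 + K - U$ ($A{\left(U,K \right)} = \left(403 + K\right) - U = 403 + K - U$)
$b = 188356$ ($b = \left(676 - 242\right)^{2} = 434^{2} = 188356$)
$\frac{A{\left(887,661 \right)}}{b} = \frac{403 + 661 - 887}{188356} = \left(403 + 661 - 887\right) \frac{1}{188356} = 177 \cdot \frac{1}{188356} = \frac{177}{188356}$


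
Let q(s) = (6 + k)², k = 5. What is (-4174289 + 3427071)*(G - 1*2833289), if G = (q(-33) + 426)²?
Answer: 1893510189440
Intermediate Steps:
q(s) = 121 (q(s) = (6 + 5)² = 11² = 121)
G = 299209 (G = (121 + 426)² = 547² = 299209)
(-4174289 + 3427071)*(G - 1*2833289) = (-4174289 + 3427071)*(299209 - 1*2833289) = -747218*(299209 - 2833289) = -747218*(-2534080) = 1893510189440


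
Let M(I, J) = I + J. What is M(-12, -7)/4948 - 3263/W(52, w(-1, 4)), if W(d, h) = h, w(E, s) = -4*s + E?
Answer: 16145001/84116 ≈ 191.94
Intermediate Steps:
w(E, s) = E - 4*s
M(-12, -7)/4948 - 3263/W(52, w(-1, 4)) = (-12 - 7)/4948 - 3263/(-1 - 4*4) = -19*1/4948 - 3263/(-1 - 16) = -19/4948 - 3263/(-17) = -19/4948 - 3263*(-1/17) = -19/4948 + 3263/17 = 16145001/84116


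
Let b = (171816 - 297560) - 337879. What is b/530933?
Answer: -463623/530933 ≈ -0.87322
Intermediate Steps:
b = -463623 (b = -125744 - 337879 = -463623)
b/530933 = -463623/530933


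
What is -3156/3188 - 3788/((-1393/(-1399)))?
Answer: -4224730441/1110221 ≈ -3805.3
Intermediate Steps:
-3156/3188 - 3788/((-1393/(-1399))) = -3156*1/3188 - 3788/((-1393*(-1/1399))) = -789/797 - 3788/1393/1399 = -789/797 - 3788*1399/1393 = -789/797 - 5299412/1393 = -4224730441/1110221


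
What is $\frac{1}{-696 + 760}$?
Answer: $\frac{1}{64} \approx 0.015625$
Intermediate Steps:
$\frac{1}{-696 + 760} = \frac{1}{64}$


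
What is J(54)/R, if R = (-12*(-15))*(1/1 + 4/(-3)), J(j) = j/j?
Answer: -1/60 ≈ -0.016667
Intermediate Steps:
J(j) = 1
R = -60 (R = 180*(1*1 + 4*(-⅓)) = 180*(1 - 4/3) = 180*(-⅓) = -60)
J(54)/R = 1/(-60) = 1*(-1/60) = -1/60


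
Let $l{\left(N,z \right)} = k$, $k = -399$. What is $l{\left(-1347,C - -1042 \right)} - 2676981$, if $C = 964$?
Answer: $-2677380$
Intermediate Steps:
$l{\left(N,z \right)} = -399$
$l{\left(-1347,C - -1042 \right)} - 2676981 = -399 - 2676981 = -2677380$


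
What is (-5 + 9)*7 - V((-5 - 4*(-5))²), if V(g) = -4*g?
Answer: 928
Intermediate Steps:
(-5 + 9)*7 - V((-5 - 4*(-5))²) = (-5 + 9)*7 - (-4)*(-5 - 4*(-5))² = 4*7 - (-4)*(-5 + 20)² = 28 - (-4)*15² = 28 - (-4)*225 = 28 - 1*(-900) = 28 + 900 = 928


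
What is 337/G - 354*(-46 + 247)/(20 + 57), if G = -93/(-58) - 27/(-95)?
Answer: -597093764/800877 ≈ -745.55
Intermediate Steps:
G = 10401/5510 (G = -93*(-1/58) - 27*(-1/95) = 93/58 + 27/95 = 10401/5510 ≈ 1.8877)
337/G - 354*(-46 + 247)/(20 + 57) = 337/(10401/5510) - 354*(-46 + 247)/(20 + 57) = 337*(5510/10401) - 354/(77/201) = 1856870/10401 - 354/(77*(1/201)) = 1856870/10401 - 354/77/201 = 1856870/10401 - 354*201/77 = 1856870/10401 - 71154/77 = -597093764/800877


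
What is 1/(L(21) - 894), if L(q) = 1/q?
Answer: -21/18773 ≈ -0.0011186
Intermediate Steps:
1/(L(21) - 894) = 1/(1/21 - 894) = 1/(-18773/21) = -21/18773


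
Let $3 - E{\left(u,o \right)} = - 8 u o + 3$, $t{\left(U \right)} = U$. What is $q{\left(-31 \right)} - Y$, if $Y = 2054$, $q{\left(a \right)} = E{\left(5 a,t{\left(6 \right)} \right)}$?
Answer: $-9494$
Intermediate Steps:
$E{\left(u,o \right)} = 8 o u$ ($E{\left(u,o \right)} = 3 - \left(- 8 u o + 3\right) = 3 - \left(- 8 o u + 3\right) = 3 - \left(3 - 8 o u\right) = 3 + \left(-3 + 8 o u\right) = 8 o u$)
$q{\left(a \right)} = 240 a$ ($q{\left(a \right)} = 8 \cdot 6 \cdot 5 a = 240 a$)
$q{\left(-31 \right)} - Y = 240 \left(-31\right) - 2054 = -7440 - 2054 = -9494$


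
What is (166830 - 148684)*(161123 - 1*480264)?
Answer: -5791132586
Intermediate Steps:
(166830 - 148684)*(161123 - 1*480264) = 18146*(161123 - 480264) = 18146*(-319141) = -5791132586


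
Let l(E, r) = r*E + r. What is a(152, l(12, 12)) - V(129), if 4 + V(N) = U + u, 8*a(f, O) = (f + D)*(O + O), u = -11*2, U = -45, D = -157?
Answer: -124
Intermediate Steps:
u = -22
l(E, r) = r + E*r (l(E, r) = E*r + r = r + E*r)
a(f, O) = O*(-157 + f)/4 (a(f, O) = ((f - 157)*(O + O))/8 = ((-157 + f)*(2*O))/8 = (2*O*(-157 + f))/8 = O*(-157 + f)/4)
V(N) = -71 (V(N) = -4 + (-45 - 22) = -4 - 67 = -71)
a(152, l(12, 12)) - V(129) = (12*(1 + 12))*(-157 + 152)/4 - 1*(-71) = (¼)*(12*13)*(-5) + 71 = (¼)*156*(-5) + 71 = -195 + 71 = -124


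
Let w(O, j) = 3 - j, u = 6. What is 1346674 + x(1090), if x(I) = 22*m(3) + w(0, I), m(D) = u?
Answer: 1345719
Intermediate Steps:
m(D) = 6
x(I) = 135 - I (x(I) = 22*6 + (3 - I) = 132 + (3 - I) = 135 - I)
1346674 + x(1090) = 1346674 + (135 - 1*1090) = 1346674 + (135 - 1090) = 1346674 - 955 = 1345719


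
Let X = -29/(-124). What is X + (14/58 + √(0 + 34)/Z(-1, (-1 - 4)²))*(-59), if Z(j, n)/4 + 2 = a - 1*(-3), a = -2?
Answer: -50371/3596 + 59*√34/4 ≈ 71.999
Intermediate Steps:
Z(j, n) = -4 (Z(j, n) = -8 + 4*(-2 - 1*(-3)) = -8 + 4*(-2 + 3) = -8 + 4*1 = -8 + 4 = -4)
X = 29/124 (X = -29*(-1/124) = 29/124 ≈ 0.23387)
X + (14/58 + √(0 + 34)/Z(-1, (-1 - 4)²))*(-59) = 29/124 + (14/58 + √(0 + 34)/(-4))*(-59) = 29/124 + (14*(1/58) + √34*(-¼))*(-59) = 29/124 + (7/29 - √34/4)*(-59) = 29/124 + (-413/29 + 59*√34/4) = -50371/3596 + 59*√34/4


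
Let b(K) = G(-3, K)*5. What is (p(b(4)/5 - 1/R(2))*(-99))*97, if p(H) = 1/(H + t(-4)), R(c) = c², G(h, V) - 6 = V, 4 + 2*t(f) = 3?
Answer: -38412/37 ≈ -1038.2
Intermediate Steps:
t(f) = -½ (t(f) = -2 + (½)*3 = -2 + 3/2 = -½)
G(h, V) = 6 + V
b(K) = 30 + 5*K (b(K) = (6 + K)*5 = 30 + 5*K)
p(H) = 1/(-½ + H) (p(H) = 1/(H - ½) = 1/(-½ + H))
(p(b(4)/5 - 1/R(2))*(-99))*97 = ((2/(-1 + 2*((30 + 5*4)/5 - 1/(2²))))*(-99))*97 = ((2/(-1 + 2*((30 + 20)*(⅕) - 1/4)))*(-99))*97 = ((2/(-1 + 2*(50*(⅕) - 1*¼)))*(-99))*97 = ((2/(-1 + 2*(10 - ¼)))*(-99))*97 = ((2/(-1 + 2*(39/4)))*(-99))*97 = ((2/(-1 + 39/2))*(-99))*97 = ((2/(37/2))*(-99))*97 = ((2*(2/37))*(-99))*97 = ((4/37)*(-99))*97 = -396/37*97 = -38412/37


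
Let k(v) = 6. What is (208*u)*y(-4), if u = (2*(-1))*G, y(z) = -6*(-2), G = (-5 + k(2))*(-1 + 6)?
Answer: -24960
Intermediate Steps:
G = 5 (G = (-5 + 6)*(-1 + 6) = 1*5 = 5)
y(z) = 12
u = -10 (u = (2*(-1))*5 = -2*5 = -10)
(208*u)*y(-4) = (208*(-10))*12 = -2080*12 = -24960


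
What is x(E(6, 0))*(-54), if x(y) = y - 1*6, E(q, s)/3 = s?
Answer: 324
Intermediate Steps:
E(q, s) = 3*s
x(y) = -6 + y (x(y) = y - 6 = -6 + y)
x(E(6, 0))*(-54) = (-6 + 3*0)*(-54) = (-6 + 0)*(-54) = -6*(-54) = 324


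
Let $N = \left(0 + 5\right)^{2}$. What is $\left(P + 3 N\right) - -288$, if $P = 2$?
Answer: $365$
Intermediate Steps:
$N = 25$ ($N = 5^{2} = 25$)
$\left(P + 3 N\right) - -288 = \left(2 + 3 \cdot 25\right) - -288 = \left(2 + 75\right) + 288 = 77 + 288 = 365$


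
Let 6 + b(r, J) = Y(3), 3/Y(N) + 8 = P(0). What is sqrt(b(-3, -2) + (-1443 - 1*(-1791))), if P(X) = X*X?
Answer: sqrt(5466)/4 ≈ 18.483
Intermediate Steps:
P(X) = X**2
Y(N) = -3/8 (Y(N) = 3/(-8 + 0**2) = 3/(-8 + 0) = 3/(-8) = 3*(-1/8) = -3/8)
b(r, J) = -51/8 (b(r, J) = -6 - 3/8 = -51/8)
sqrt(b(-3, -2) + (-1443 - 1*(-1791))) = sqrt(-51/8 + (-1443 - 1*(-1791))) = sqrt(-51/8 + (-1443 + 1791)) = sqrt(-51/8 + 348) = sqrt(2733/8) = sqrt(5466)/4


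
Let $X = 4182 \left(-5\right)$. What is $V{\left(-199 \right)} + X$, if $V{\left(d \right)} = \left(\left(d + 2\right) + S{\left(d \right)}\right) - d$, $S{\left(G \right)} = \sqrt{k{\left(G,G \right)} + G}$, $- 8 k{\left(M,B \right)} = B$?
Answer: $-20908 + \frac{i \sqrt{2786}}{4} \approx -20908.0 + 13.196 i$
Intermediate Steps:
$k{\left(M,B \right)} = - \frac{B}{8}$
$S{\left(G \right)} = \frac{\sqrt{14} \sqrt{G}}{4}$ ($S{\left(G \right)} = \sqrt{- \frac{G}{8} + G} = \sqrt{\frac{7 G}{8}} = \frac{\sqrt{14} \sqrt{G}}{4}$)
$X = -20910$
$V{\left(d \right)} = 2 + \frac{\sqrt{14} \sqrt{d}}{4}$ ($V{\left(d \right)} = \left(\left(d + 2\right) + \frac{\sqrt{14} \sqrt{d}}{4}\right) - d = \left(\left(2 + d\right) + \frac{\sqrt{14} \sqrt{d}}{4}\right) - d = \left(2 + d + \frac{\sqrt{14} \sqrt{d}}{4}\right) - d = 2 + \frac{\sqrt{14} \sqrt{d}}{4}$)
$V{\left(-199 \right)} + X = \left(2 + \frac{\sqrt{14} \sqrt{-199}}{4}\right) - 20910 = \left(2 + \frac{\sqrt{14} i \sqrt{199}}{4}\right) - 20910 = \left(2 + \frac{i \sqrt{2786}}{4}\right) - 20910 = -20908 + \frac{i \sqrt{2786}}{4}$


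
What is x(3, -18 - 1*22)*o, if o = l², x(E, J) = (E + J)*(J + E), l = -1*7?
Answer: 67081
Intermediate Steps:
l = -7
x(E, J) = (E + J)² (x(E, J) = (E + J)*(E + J) = (E + J)²)
o = 49 (o = (-7)² = 49)
x(3, -18 - 1*22)*o = (3 + (-18 - 1*22))²*49 = (3 + (-18 - 22))²*49 = (3 - 40)²*49 = (-37)²*49 = 1369*49 = 67081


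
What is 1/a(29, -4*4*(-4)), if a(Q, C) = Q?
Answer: 1/29 ≈ 0.034483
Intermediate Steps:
1/a(29, -4*4*(-4)) = 1/29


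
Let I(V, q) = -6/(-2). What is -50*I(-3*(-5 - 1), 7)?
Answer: -150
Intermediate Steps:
I(V, q) = 3 (I(V, q) = -6*(-1/2) = 3)
-50*I(-3*(-5 - 1), 7) = -50*3 = -150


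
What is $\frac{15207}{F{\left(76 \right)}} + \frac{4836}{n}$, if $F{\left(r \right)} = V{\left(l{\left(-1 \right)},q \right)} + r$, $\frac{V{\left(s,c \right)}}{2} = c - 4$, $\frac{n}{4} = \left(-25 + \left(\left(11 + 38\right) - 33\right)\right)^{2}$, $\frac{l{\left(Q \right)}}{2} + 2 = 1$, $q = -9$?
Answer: $\frac{430739}{1350} \approx 319.07$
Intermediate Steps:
$l{\left(Q \right)} = -2$ ($l{\left(Q \right)} = -4 + 2 \cdot 1 = -4 + 2 = -2$)
$n = 324$ ($n = 4 \left(-25 + \left(\left(11 + 38\right) - 33\right)\right)^{2} = 4 \left(-25 + \left(49 - 33\right)\right)^{2} = 4 \left(-25 + 16\right)^{2} = 4 \left(-9\right)^{2} = 4 \cdot 81 = 324$)
$V{\left(s,c \right)} = -8 + 2 c$ ($V{\left(s,c \right)} = 2 \left(c - 4\right) = 2 \left(-4 + c\right) = -8 + 2 c$)
$F{\left(r \right)} = -26 + r$ ($F{\left(r \right)} = \left(-8 + 2 \left(-9\right)\right) + r = \left(-8 - 18\right) + r = -26 + r$)
$\frac{15207}{F{\left(76 \right)}} + \frac{4836}{n} = \frac{15207}{-26 + 76} + \frac{4836}{324} = \frac{15207}{50} + 4836 \cdot \frac{1}{324} = 15207 \cdot \frac{1}{50} + \frac{403}{27} = \frac{15207}{50} + \frac{403}{27} = \frac{430739}{1350}$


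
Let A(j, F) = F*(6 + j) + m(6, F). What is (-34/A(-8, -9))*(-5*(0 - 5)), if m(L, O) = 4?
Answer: -425/11 ≈ -38.636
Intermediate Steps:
A(j, F) = 4 + F*(6 + j) (A(j, F) = F*(6 + j) + 4 = 4 + F*(6 + j))
(-34/A(-8, -9))*(-5*(0 - 5)) = (-34/(4 + 6*(-9) - 9*(-8)))*(-5*(0 - 5)) = (-34/(4 - 54 + 72))*(-5*(-5)) = -34/22*25 = -34*1/22*25 = -17/11*25 = -425/11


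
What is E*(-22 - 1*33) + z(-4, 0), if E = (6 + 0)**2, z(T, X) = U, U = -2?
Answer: -1982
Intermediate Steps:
z(T, X) = -2
E = 36 (E = 6**2 = 36)
E*(-22 - 1*33) + z(-4, 0) = 36*(-22 - 1*33) - 2 = 36*(-22 - 33) - 2 = 36*(-55) - 2 = -1980 - 2 = -1982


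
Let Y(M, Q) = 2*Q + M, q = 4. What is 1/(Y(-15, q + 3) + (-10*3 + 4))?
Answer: -1/27 ≈ -0.037037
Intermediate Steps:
Y(M, Q) = M + 2*Q
1/(Y(-15, q + 3) + (-10*3 + 4)) = 1/((-15 + 2*(4 + 3)) + (-10*3 + 4)) = 1/((-15 + 2*7) + (-30 + 4)) = 1/((-15 + 14) - 26) = 1/(-1 - 26) = 1/(-27) = -1/27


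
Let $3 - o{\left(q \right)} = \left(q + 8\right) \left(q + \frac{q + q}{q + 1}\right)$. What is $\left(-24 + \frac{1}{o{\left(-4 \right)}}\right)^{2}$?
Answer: $\frac{356409}{625} \approx 570.25$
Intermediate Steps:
$o{\left(q \right)} = 3 - \left(8 + q\right) \left(q + \frac{2 q}{1 + q}\right)$ ($o{\left(q \right)} = 3 - \left(q + 8\right) \left(q + \frac{q + q}{q + 1}\right) = 3 - \left(8 + q\right) \left(q + \frac{2 q}{1 + q}\right)$)
$\left(-24 + \frac{1}{o{\left(-4 \right)}}\right)^{2} = \left(-24 + \frac{1}{\frac{1}{1 - 4} \left(3 - \left(-4\right)^{3} - -84 - 11 \left(-4\right)^{2}\right)}\right)^{2} = \left(-24 + \frac{1}{\frac{1}{-3} \left(3 - -64 + 84 - 176\right)}\right)^{2} = \left(-24 + \frac{1}{\left(- \frac{1}{3}\right) \left(3 + 64 + 84 - 176\right)}\right)^{2} = \left(-24 + \frac{1}{\left(- \frac{1}{3}\right) \left(-25\right)}\right)^{2} = \left(-24 + \frac{1}{\frac{25}{3}}\right)^{2} = \left(-24 + \frac{3}{25}\right)^{2} = \left(- \frac{597}{25}\right)^{2} = \frac{356409}{625}$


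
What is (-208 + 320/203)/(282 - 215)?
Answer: -41904/13601 ≈ -3.0809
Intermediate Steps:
(-208 + 320/203)/(282 - 215) = (-208 + 320*(1/203))/67 = (-208 + 320/203)*(1/67) = -41904/203*1/67 = -41904/13601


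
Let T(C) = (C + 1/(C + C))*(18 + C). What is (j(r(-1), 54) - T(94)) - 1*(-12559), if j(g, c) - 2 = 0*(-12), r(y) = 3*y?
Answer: 95523/47 ≈ 2032.4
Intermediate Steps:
j(g, c) = 2 (j(g, c) = 2 + 0*(-12) = 2 + 0 = 2)
T(C) = (18 + C)*(C + 1/(2*C)) (T(C) = (C + 1/(2*C))*(18 + C) = (18 + C)*(C + 1/(2*C)))
(j(r(-1), 54) - T(94)) - 1*(-12559) = (2 - (1/2 + 94**2 + 9/94 + 18*94)) - 1*(-12559) = (2 - (1/2 + 8836 + 9*(1/94) + 1692)) + 12559 = (2 - (1/2 + 8836 + 9/94 + 1692)) + 12559 = (2 - 1*494844/47) + 12559 = (2 - 494844/47) + 12559 = -494750/47 + 12559 = 95523/47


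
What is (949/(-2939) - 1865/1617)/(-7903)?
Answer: 7015768/37557924789 ≈ 0.00018680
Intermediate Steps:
(949/(-2939) - 1865/1617)/(-7903) = (949*(-1/2939) - 1865*1/1617)*(-1/7903) = (-949/2939 - 1865/1617)*(-1/7903) = -7015768/4752363*(-1/7903) = 7015768/37557924789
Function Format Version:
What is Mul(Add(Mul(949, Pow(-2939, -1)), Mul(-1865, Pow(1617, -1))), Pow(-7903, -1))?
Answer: Rational(7015768, 37557924789) ≈ 0.00018680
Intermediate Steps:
Mul(Add(Mul(949, Pow(-2939, -1)), Mul(-1865, Pow(1617, -1))), Pow(-7903, -1)) = Mul(Add(Mul(949, Rational(-1, 2939)), Mul(-1865, Rational(1, 1617))), Rational(-1, 7903)) = Mul(Add(Rational(-949, 2939), Rational(-1865, 1617)), Rational(-1, 7903)) = Mul(Rational(-7015768, 4752363), Rational(-1, 7903)) = Rational(7015768, 37557924789)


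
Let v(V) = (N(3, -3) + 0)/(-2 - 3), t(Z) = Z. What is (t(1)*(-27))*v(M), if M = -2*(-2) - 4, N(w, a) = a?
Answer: -81/5 ≈ -16.200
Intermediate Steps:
M = 0 (M = 4 - 4 = 0)
v(V) = 3/5 (v(V) = (-3 + 0)/(-2 - 3) = -3/(-5) = -3*(-1/5) = 3/5)
(t(1)*(-27))*v(M) = (1*(-27))*(3/5) = -27*3/5 = -81/5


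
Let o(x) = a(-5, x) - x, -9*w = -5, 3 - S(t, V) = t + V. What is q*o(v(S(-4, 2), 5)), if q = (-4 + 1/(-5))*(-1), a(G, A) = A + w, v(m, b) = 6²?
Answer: 7/3 ≈ 2.3333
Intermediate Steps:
S(t, V) = 3 - V - t (S(t, V) = 3 - (t + V) = 3 - (V + t) = 3 + (-V - t) = 3 - V - t)
v(m, b) = 36
w = 5/9 (w = -⅑*(-5) = 5/9 ≈ 0.55556)
a(G, A) = 5/9 + A (a(G, A) = A + 5/9 = 5/9 + A)
o(x) = 5/9 (o(x) = (5/9 + x) - x = 5/9)
q = 21/5 (q = (-4 - ⅕)*(-1) = -21/5*(-1) = 21/5 ≈ 4.2000)
q*o(v(S(-4, 2), 5)) = (21/5)*(5/9) = 7/3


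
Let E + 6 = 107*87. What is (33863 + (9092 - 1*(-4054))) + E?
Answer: 56312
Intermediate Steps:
E = 9303 (E = -6 + 107*87 = -6 + 9309 = 9303)
(33863 + (9092 - 1*(-4054))) + E = (33863 + (9092 - 1*(-4054))) + 9303 = (33863 + (9092 + 4054)) + 9303 = (33863 + 13146) + 9303 = 47009 + 9303 = 56312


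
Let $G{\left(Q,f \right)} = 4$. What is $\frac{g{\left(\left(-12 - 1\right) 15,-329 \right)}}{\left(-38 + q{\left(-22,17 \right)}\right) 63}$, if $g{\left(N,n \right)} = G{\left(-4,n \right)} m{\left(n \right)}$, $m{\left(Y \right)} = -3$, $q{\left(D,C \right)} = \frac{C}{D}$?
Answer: $\frac{88}{17913} \approx 0.0049126$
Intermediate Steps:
$g{\left(N,n \right)} = -12$ ($g{\left(N,n \right)} = 4 \left(-3\right) = -12$)
$\frac{g{\left(\left(-12 - 1\right) 15,-329 \right)}}{\left(-38 + q{\left(-22,17 \right)}\right) 63} = - \frac{12}{\left(-38 + \frac{17}{-22}\right) 63} = - \frac{12}{\left(-38 + 17 \left(- \frac{1}{22}\right)\right) 63} = - \frac{12}{\left(-38 - \frac{17}{22}\right) 63} = - \frac{12}{\left(- \frac{853}{22}\right) 63} = - \frac{12}{- \frac{53739}{22}} = \left(-12\right) \left(- \frac{22}{53739}\right) = \frac{88}{17913}$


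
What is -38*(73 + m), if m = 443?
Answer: -19608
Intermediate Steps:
-38*(73 + m) = -38*(73 + 443) = -38*516 = -19608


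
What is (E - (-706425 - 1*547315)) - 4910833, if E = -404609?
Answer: -4061702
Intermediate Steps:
(E - (-706425 - 1*547315)) - 4910833 = (-404609 - (-706425 - 1*547315)) - 4910833 = (-404609 - (-706425 - 547315)) - 4910833 = (-404609 - 1*(-1253740)) - 4910833 = (-404609 + 1253740) - 4910833 = 849131 - 4910833 = -4061702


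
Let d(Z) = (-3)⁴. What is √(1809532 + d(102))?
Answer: √1809613 ≈ 1345.2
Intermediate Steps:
d(Z) = 81
√(1809532 + d(102)) = √(1809532 + 81) = √1809613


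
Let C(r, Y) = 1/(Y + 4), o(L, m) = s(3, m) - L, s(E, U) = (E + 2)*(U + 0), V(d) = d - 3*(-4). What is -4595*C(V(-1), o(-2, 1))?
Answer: -4595/11 ≈ -417.73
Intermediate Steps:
V(d) = 12 + d (V(d) = d + 12 = 12 + d)
s(E, U) = U*(2 + E) (s(E, U) = (2 + E)*U = U*(2 + E))
o(L, m) = -L + 5*m (o(L, m) = m*(2 + 3) - L = m*5 - L = 5*m - L = -L + 5*m)
C(r, Y) = 1/(4 + Y)
-4595*C(V(-1), o(-2, 1)) = -4595/(4 + (-1*(-2) + 5*1)) = -4595/(4 + (2 + 5)) = -4595/(4 + 7) = -4595/11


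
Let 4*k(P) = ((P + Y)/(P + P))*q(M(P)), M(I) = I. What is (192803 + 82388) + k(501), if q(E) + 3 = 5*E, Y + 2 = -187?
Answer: 45989423/167 ≈ 2.7539e+5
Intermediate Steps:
Y = -189 (Y = -2 - 187 = -189)
q(E) = -3 + 5*E
k(P) = (-189 + P)*(-3 + 5*P)/(8*P) (k(P) = (((P - 189)/(P + P))*(-3 + 5*P))/4 = (((-189 + P)/((2*P)))*(-3 + 5*P))/4 = (((-189 + P)*(1/(2*P)))*(-3 + 5*P))/4 = (((-189 + P)/(2*P))*(-3 + 5*P))/4 = ((-189 + P)*(-3 + 5*P)/(2*P))/4 = (-189 + P)*(-3 + 5*P)/(8*P))
(192803 + 82388) + k(501) = (192803 + 82388) + (1/8)*(-189 + 501)*(-3 + 5*501)/501 = 275191 + (1/8)*(1/501)*312*(-3 + 2505) = 275191 + (1/8)*(1/501)*312*2502 = 275191 + 32526/167 = 45989423/167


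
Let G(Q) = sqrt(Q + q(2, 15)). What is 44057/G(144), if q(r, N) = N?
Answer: 44057*sqrt(159)/159 ≈ 3493.9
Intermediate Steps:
G(Q) = sqrt(15 + Q) (G(Q) = sqrt(Q + 15) = sqrt(15 + Q))
44057/G(144) = 44057/(sqrt(15 + 144)) = 44057/(sqrt(159)) = 44057*(sqrt(159)/159) = 44057*sqrt(159)/159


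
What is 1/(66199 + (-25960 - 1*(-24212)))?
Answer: 1/64451 ≈ 1.5516e-5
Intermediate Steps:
1/(66199 + (-25960 - 1*(-24212))) = 1/(66199 + (-25960 + 24212)) = 1/(66199 - 1748) = 1/64451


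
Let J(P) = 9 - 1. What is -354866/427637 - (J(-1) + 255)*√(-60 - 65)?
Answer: -354866/427637 - 1315*I*√5 ≈ -0.82983 - 2940.4*I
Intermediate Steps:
J(P) = 8
-354866/427637 - (J(-1) + 255)*√(-60 - 65) = -354866/427637 - (8 + 255)*√(-60 - 65) = -354866*1/427637 - 263*√(-125) = -354866/427637 - 263*5*I*√5 = -354866/427637 - 1315*I*√5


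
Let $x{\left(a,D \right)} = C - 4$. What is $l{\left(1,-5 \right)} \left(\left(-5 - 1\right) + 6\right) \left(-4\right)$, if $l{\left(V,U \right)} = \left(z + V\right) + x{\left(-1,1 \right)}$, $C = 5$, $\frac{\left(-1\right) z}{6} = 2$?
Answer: $0$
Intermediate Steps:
$z = -12$ ($z = \left(-6\right) 2 = -12$)
$x{\left(a,D \right)} = 1$ ($x{\left(a,D \right)} = 5 - 4 = 1$)
$l{\left(V,U \right)} = -11 + V$ ($l{\left(V,U \right)} = \left(-12 + V\right) + 1 = -11 + V$)
$l{\left(1,-5 \right)} \left(\left(-5 - 1\right) + 6\right) \left(-4\right) = \left(-11 + 1\right) \left(\left(-5 - 1\right) + 6\right) \left(-4\right) = - 10 \left(-6 + 6\right) \left(-4\right) = \left(-10\right) 0 \left(-4\right) = 0 \left(-4\right) = 0$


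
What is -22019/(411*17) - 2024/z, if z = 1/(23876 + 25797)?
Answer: -702460090043/6987 ≈ -1.0054e+8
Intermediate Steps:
z = 1/49673 ≈ 2.0132e-5
-22019/(411*17) - 2024/z = -22019/(411*17) - 2024/1/49673 = -22019/6987 - 2024*49673 = -22019*1/6987 - 100538152 = -22019/6987 - 100538152 = -702460090043/6987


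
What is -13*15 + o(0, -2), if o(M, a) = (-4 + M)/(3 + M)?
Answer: -589/3 ≈ -196.33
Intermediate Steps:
o(M, a) = (-4 + M)/(3 + M)
-13*15 + o(0, -2) = -13*15 + (-4 + 0)/(3 + 0) = -195 - 4/3 = -589/3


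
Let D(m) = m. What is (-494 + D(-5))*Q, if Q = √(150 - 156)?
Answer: -499*I*√6 ≈ -1222.3*I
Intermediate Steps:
Q = I*√6 (Q = √(-6) = I*√6 ≈ 2.4495*I)
(-494 + D(-5))*Q = (-494 - 5)*(I*√6) = -499*I*√6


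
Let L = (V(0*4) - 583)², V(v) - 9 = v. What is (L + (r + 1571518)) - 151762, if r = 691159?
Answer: 2440391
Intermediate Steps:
V(v) = 9 + v
L = 329476 (L = ((9 + 0*4) - 583)² = ((9 + 0) - 583)² = (9 - 583)² = (-574)² = 329476)
(L + (r + 1571518)) - 151762 = (329476 + (691159 + 1571518)) - 151762 = (329476 + 2262677) - 151762 = 2592153 - 151762 = 2440391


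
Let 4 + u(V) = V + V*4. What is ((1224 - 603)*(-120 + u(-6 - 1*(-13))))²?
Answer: 3054662361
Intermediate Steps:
u(V) = -4 + 5*V (u(V) = -4 + (V + V*4) = -4 + (V + 4*V) = -4 + 5*V)
((1224 - 603)*(-120 + u(-6 - 1*(-13))))² = ((1224 - 603)*(-120 + (-4 + 5*(-6 - 1*(-13)))))² = (621*(-120 + (-4 + 5*(-6 + 13))))² = (621*(-120 + (-4 + 5*7)))² = (621*(-120 + (-4 + 35)))² = (621*(-120 + 31))² = (621*(-89))² = (-55269)² = 3054662361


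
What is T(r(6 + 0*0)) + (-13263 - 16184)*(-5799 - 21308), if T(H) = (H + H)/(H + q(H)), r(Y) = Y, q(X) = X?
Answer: 798219830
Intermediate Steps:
T(H) = 1 (T(H) = (H + H)/(H + H) = (2*H)/((2*H)) = (2*H)*(1/(2*H)) = 1)
T(r(6 + 0*0)) + (-13263 - 16184)*(-5799 - 21308) = 1 + (-13263 - 16184)*(-5799 - 21308) = 1 - 29447*(-27107) = 1 + 798219829 = 798219830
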